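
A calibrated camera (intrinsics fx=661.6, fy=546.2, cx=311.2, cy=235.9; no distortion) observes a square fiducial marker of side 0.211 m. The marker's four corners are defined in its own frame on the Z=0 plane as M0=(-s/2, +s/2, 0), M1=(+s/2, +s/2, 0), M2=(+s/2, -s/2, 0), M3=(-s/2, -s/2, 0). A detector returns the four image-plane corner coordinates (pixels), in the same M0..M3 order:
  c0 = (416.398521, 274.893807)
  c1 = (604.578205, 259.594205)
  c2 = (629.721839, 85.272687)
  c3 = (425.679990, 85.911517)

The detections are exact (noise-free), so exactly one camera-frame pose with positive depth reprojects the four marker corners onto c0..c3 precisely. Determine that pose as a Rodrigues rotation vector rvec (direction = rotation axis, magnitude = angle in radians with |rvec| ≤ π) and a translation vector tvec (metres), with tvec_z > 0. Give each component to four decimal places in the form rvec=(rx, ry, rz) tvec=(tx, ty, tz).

rvec=(0.2653, -0.2644, -0.0392) tvec=(0.2019, -0.0643, 0.6312)

Intrinsics K: fx=661.6, fy=546.2, cx=311.2, cy=235.9
Marker side s = 0.211 m; corners in marker frame (Z=0):
  M0 = (-0.1055, +0.1055, 0)
  M1 = (+0.1055, +0.1055, 0)
  M2 = (+0.1055, -0.1055, 0)
  M3 = (-0.1055, -0.1055, 0)
Detected image corners:
  c0 = (416.398521, 274.893807) px
  c1 = (604.578205, 259.594205) px
  c2 = (629.721839, 85.272687) px
  c3 = (425.679990, 85.911517) px
Planar DLT: solve 8×8 A·h = b for H (H[2,2]=1):
  H  [+1135.86129 +134.08509 +522.86151]
  H  [+31.41679 +933.27451 +180.25984]
  H  [+0.40086 +0.41852 +1.00000]
B = K⁻¹H; ‖b₁‖=1.584206, ‖b₂‖=1.584206; λ = 2/(‖b₁‖+‖b₂‖) = 0.631231, sign → tz>0 ⇒ λ=+0.631231
r₁ = λ·B[:,0] = (+0.96470,-0.07298,+0.25304); r₂ = λ·B[:,1] = (+0.00367,+0.96447,+0.26418)
r₃ = r₁×r₂ = (-0.26333,-0.25393,+0.93069); SVD([r₁ r₂ r₃]) → R = UVᵀ:
  R  [+0.96470 +0.00367 -0.26333]
  R  [-0.07298 +0.96447 -0.25393]
  R  [+0.25304 +0.26418 +0.93069]
t = (+0.20195, -0.06430, +0.63123) m
tr R = 2.859854; θ = arccos((tr R − 1)/2) = 0.376582 rad = 21.577°
axis k = ((R−Rᵀ)₃₂, (R−Rᵀ)₁₃, (R−Rᵀ)₂₁) / (2 sinθ) = (+0.704444, -0.702068, -0.104207)
rvec = θ·k = (+0.265281, -0.264386, -0.039243)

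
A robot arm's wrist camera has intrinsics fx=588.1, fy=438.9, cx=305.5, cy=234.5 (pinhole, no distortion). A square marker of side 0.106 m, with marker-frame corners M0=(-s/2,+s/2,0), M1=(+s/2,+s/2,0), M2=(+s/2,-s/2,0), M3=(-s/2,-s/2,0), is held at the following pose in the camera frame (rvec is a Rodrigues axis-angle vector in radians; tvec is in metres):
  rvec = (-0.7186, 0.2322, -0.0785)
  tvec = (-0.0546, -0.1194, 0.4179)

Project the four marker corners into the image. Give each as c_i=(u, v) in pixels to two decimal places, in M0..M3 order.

Intrinsics K: fx=588.1, fy=438.9, cx=305.5, cy=234.5
Marker side s = 0.106 m; corners in marker frame (Z=0):
  M0 = (-0.0530, +0.0530, 0)
  M1 = (+0.0530, +0.0530, 0)
  M2 = (+0.0530, -0.0530, 0)
  M3 = (-0.0530, -0.0530, 0)
rvec = (-0.7186, 0.2322, -0.0785), |rvec| = θ = 0.75925 rad = 43.502°
Rodrigues: sinθ=0.68838, 1−cosθ=0.27465; R = I + sinθ·[k]× + (1−cosθ)·[k]×²:
    [+0.97138 -0.00833 +0.23740]
    [-0.15067 +0.75104 +0.64284]
    [-0.18365 -0.66021 +0.72829]
t = (-0.0546, -0.1194, 0.4179) m
M0: Pc = R·M0+t = (-0.10652, -0.07161, +0.39264); u = 588.1·(-0.10652)/0.39264 + 305.5 = 145.9481, v = 438.9·(-0.07161)/0.39264 + 234.5 = 154.4542
M1: Pc = R·M1+t = (-0.00356, -0.08758, +0.37318); u = 588.1·(-0.00356)/0.37318 + 305.5 = 299.8923, v = 438.9·(-0.08758)/0.37318 + 234.5 = 131.4947
M2: Pc = R·M2+t = (-0.00268, -0.16719, +0.44316); u = 588.1·(-0.00268)/0.44316 + 305.5 = 301.9490, v = 438.9·(-0.16719)/0.44316 + 234.5 = 68.9157
M3: Pc = R·M3+t = (-0.10564, -0.15122, +0.46262); u = 588.1·(-0.10564)/0.46262 + 305.5 = 171.2056, v = 438.9·(-0.15122)/0.46262 + 234.5 = 91.0353

c0=(145.95, 154.45) c1=(299.89, 131.49) c2=(301.95, 68.92) c3=(171.21, 91.04)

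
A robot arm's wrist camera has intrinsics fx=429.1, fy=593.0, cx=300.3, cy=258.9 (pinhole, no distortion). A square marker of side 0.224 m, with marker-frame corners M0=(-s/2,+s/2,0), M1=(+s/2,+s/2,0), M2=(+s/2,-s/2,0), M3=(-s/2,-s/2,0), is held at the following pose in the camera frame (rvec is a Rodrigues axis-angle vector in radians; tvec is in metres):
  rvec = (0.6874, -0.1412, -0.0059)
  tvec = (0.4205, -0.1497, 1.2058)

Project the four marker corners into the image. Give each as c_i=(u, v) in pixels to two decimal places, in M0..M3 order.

Intrinsics K: fx=429.1, fy=593.0, cx=300.3, cy=258.9
Marker side s = 0.224 m; corners in marker frame (Z=0):
  M0 = (-0.1120, +0.1120, 0)
  M1 = (+0.1120, +0.1120, 0)
  M2 = (+0.1120, -0.1120, 0)
  M3 = (-0.1120, -0.1120, 0)
rvec = (0.6874, -0.1412, -0.0059), |rvec| = θ = 0.70178 rad = 40.209°
Rodrigues: sinθ=0.64558, 1−cosθ=0.23630; R = I + sinθ·[k]× + (1−cosθ)·[k]×²:
    [+0.99042 -0.04114 -0.13184]
    [-0.05200 +0.77326 -0.63195]
    [+0.12795 +0.63275 +0.76371]
t = (0.4205, -0.1497, 1.2058) m
M0: Pc = R·M0+t = (+0.30497, -0.05727, +1.26234); u = 429.1·(+0.30497)/1.26234 + 300.3 = 403.9652, v = 593.0·(-0.05727)/1.26234 + 258.9 = 231.9963
M1: Pc = R·M1+t = (+0.52682, -0.06892, +1.29100); u = 429.1·(+0.52682)/1.29100 + 300.3 = 475.4032, v = 593.0·(-0.06892)/1.29100 + 258.9 = 227.2434
M2: Pc = R·M2+t = (+0.53603, -0.24213, +1.14926); u = 429.1·(+0.53603)/1.14926 + 300.3 = 500.4393, v = 593.0·(-0.24213)/1.14926 + 258.9 = 133.9654
M3: Pc = R·M3+t = (+0.31418, -0.23048, +1.12060); u = 429.1·(+0.31418)/1.12060 + 300.3 = 420.6061, v = 593.0·(-0.23048)/1.12060 + 258.9 = 136.9338

c0=(403.97, 232.00) c1=(475.40, 227.24) c2=(500.44, 133.97) c3=(420.61, 136.93)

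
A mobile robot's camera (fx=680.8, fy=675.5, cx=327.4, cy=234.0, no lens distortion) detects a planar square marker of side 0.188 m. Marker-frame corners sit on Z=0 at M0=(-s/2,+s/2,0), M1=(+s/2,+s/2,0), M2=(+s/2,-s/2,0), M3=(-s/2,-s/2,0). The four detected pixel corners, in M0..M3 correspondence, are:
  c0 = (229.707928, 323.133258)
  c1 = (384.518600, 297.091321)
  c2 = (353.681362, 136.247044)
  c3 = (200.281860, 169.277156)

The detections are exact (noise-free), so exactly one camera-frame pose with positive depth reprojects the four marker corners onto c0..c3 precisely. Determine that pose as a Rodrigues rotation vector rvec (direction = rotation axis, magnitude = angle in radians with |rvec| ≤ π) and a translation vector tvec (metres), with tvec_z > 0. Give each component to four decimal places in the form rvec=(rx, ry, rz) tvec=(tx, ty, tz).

Intrinsics K: fx=680.8, fy=675.5, cx=327.4, cy=234.0
Marker side s = 0.188 m; corners in marker frame (Z=0):
  M0 = (-0.0940, +0.0940, 0)
  M1 = (+0.0940, +0.0940, 0)
  M2 = (+0.0940, -0.0940, 0)
  M3 = (-0.0940, -0.0940, 0)
Detected image corners:
  c0 = (229.707928, 323.133258) px
  c1 = (384.518600, 297.091321) px
  c2 = (353.681362, 136.247044) px
  c3 = (200.281860, 169.277156) px
Planar DLT: solve 8×8 A·h = b for H (H[2,2]=1):
  H  [+750.58292 +159.48167 +290.32968]
  H  [-211.88917 +835.99328 +231.74780]
  H  [-0.23669 -0.00243 +1.00000]
B = K⁻¹H; ‖b₁‖=1.260614, ‖b₂‖=1.260614; λ = 2/(‖b₁‖+‖b₂‖) = 0.793264, sign → tz>0 ⇒ λ=+0.793264
r₁ = λ·B[:,0] = (+0.96487,-0.18379,-0.18776); r₂ = λ·B[:,1] = (+0.18675,+0.98240,-0.00193)
r₃ = r₁×r₂ = (+0.18481,-0.03320,+0.98221); SVD([r₁ r₂ r₃]) → R = UVᵀ:
  R  [+0.96487 +0.18675 +0.18481]
  R  [-0.18379 +0.98240 -0.03320]
  R  [-0.18776 -0.00193 +0.98221]
t = (-0.04319, -0.00264, +0.79326) m
tr R = 2.929486; θ = arccos((tr R − 1)/2) = 0.266331 rad = 15.260°
axis k = ((R−Rᵀ)₃₂, (R−Rᵀ)₁₃, (R−Rᵀ)₂₁) / (2 sinθ) = (+0.059419, +0.707774, -0.703936)
rvec = θ·k = (+0.015825, +0.188502, -0.187480)

rvec=(0.0158, 0.1885, -0.1875) tvec=(-0.0432, -0.0026, 0.7933)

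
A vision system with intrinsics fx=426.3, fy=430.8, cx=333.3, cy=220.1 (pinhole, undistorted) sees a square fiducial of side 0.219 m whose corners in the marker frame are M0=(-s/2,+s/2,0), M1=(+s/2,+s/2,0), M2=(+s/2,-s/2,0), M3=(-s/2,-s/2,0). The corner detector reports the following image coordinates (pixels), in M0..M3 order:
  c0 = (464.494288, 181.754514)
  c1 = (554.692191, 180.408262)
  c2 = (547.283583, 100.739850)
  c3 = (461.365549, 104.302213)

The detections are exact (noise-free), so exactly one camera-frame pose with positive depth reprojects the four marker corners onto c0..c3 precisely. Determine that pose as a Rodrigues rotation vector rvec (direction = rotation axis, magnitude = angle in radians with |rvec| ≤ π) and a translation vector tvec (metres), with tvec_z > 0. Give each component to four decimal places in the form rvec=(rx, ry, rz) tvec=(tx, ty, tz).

rvec=(-0.2427, 0.1510, 0.0166) tvec=(0.4519, -0.2048, 1.1139)

Intrinsics K: fx=426.3, fy=430.8, cx=333.3, cy=220.1
Marker side s = 0.219 m; corners in marker frame (Z=0):
  M0 = (-0.1095, +0.1095, 0)
  M1 = (+0.1095, +0.1095, 0)
  M2 = (+0.1095, -0.1095, 0)
  M3 = (-0.1095, -0.1095, 0)
Detected image corners:
  c0 = (464.494288, 181.754514) px
  c1 = (554.692191, 180.408262) px
  c2 = (547.283583, 100.739850) px
  c3 = (461.365549, 104.302213) px
Planar DLT: solve 8×8 A·h = b for H (H[2,2]=1):
  H  [+333.17533 -84.48725 +506.24401]
  H  [-30.53777 +328.32748 +140.89972]
  H  [-0.13549 -0.21382 +1.00000]
B = K⁻¹H; ‖b₁‖=0.897766, ‖b₂‖=0.897766; λ = 2/(‖b₁‖+‖b₂‖) = 1.113876, sign → tz>0 ⇒ λ=+1.113876
r₁ = λ·B[:,0] = (+0.98854,-0.00185,-0.15092); r₂ = λ·B[:,1] = (-0.03454,+0.97061,-0.23817)
r₃ = r₁×r₂ = (+0.14692,+0.24066,+0.95943); SVD([r₁ r₂ r₃]) → R = UVᵀ:
  R  [+0.98854 -0.03454 +0.14692]
  R  [-0.00185 +0.97061 +0.24066]
  R  [-0.15092 -0.23817 +0.95943]
t = (+0.45188, -0.20478, +1.11388) m
tr R = 2.918578; θ = arccos((tr R − 1)/2) = 0.286322 rad = 16.405°
axis k = ((R−Rᵀ)₃₂, (R−Rᵀ)₁₃, (R−Rᵀ)₂₁) / (2 sinθ) = (-0.847713, +0.527289, +0.057870)
rvec = θ·k = (-0.242719, +0.150974, +0.016570)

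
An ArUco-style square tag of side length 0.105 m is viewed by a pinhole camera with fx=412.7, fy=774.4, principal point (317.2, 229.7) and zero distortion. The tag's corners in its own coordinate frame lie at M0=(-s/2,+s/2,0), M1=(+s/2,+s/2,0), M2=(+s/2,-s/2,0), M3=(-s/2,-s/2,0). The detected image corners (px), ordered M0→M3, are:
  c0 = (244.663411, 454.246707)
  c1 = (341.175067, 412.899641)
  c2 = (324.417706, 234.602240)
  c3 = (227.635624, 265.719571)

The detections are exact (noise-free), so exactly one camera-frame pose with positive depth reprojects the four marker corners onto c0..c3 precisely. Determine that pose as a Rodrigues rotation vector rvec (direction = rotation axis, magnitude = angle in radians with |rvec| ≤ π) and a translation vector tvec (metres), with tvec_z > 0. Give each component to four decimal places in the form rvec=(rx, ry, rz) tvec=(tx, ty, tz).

Intrinsics K: fx=412.7, fy=774.4, cx=317.2, cy=229.7
Marker side s = 0.105 m; corners in marker frame (Z=0):
  M0 = (-0.0525, +0.0525, 0)
  M1 = (+0.0525, +0.0525, 0)
  M2 = (+0.0525, -0.0525, 0)
  M3 = (-0.0525, -0.0525, 0)
Detected image corners:
  c0 = (244.663411, 454.246707) px
  c1 = (341.175067, 412.899641) px
  c2 = (324.417706, 234.602240) px
  c3 = (227.635624, 265.719571) px
Planar DLT: solve 8×8 A·h = b for H (H[2,2]=1):
  H  [+1067.96298 +142.64419 +285.76012]
  H  [-167.63117 +1723.58251 +341.06579]
  H  [+0.51855 -0.06399 +1.00000]
B = K⁻¹H; ‖b₁‖=2.280036, ‖b₂‖=2.280036; λ = 2/(‖b₁‖+‖b₂‖) = 0.438590, sign → tz>0 ⇒ λ=+0.438590
r₁ = λ·B[:,0] = (+0.96016,-0.16240,+0.22743); r₂ = λ·B[:,1] = (+0.17316,+0.98449,-0.02806)
r₃ = r₁×r₂ = (-0.21934,+0.06633,+0.97339); SVD([r₁ r₂ r₃]) → R = UVᵀ:
  R  [+0.96016 +0.17316 -0.21934]
  R  [-0.16240 +0.98449 +0.06633]
  R  [+0.22743 -0.02806 +0.97339]
t = (-0.03341, +0.06307, +0.43859) m
tr R = 2.918041; θ = arccos((tr R − 1)/2) = 0.287271 rad = 16.459°
axis k = ((R−Rᵀ)₃₂, (R−Rᵀ)₁₃, (R−Rᵀ)₂₁) / (2 sinθ) = (-0.166572, -0.788416, -0.592161)
rvec = θ·k = (-0.047851, -0.226489, -0.170111)

rvec=(-0.0479, -0.2265, -0.1701) tvec=(-0.0334, 0.0631, 0.4386)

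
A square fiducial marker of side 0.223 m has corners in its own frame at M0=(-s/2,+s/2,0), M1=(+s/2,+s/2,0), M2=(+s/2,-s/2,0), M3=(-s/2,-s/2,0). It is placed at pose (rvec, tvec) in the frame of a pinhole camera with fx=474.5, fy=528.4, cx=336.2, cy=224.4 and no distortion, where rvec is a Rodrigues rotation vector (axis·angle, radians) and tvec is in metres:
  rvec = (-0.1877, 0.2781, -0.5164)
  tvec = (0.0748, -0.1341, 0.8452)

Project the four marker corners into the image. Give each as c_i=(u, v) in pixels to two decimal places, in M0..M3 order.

Intrinsics K: fx=474.5, fy=528.4, cx=336.2, cy=224.4
Marker side s = 0.223 m; corners in marker frame (Z=0):
  M0 = (-0.1115, +0.1115, 0)
  M1 = (+0.1115, +0.1115, 0)
  M2 = (+0.1115, -0.1115, 0)
  M3 = (-0.1115, -0.1115, 0)
rvec = (-0.1877, 0.2781, -0.5164), |rvec| = θ = 0.61582 rad = 35.284°
Rodrigues: sinθ=0.57763, 1−cosθ=0.18370; R = I + sinθ·[k]× + (1−cosθ)·[k]×²:
    [+0.83336 +0.45909 +0.30780]
    [-0.50966 +0.85376 +0.10649]
    [-0.21390 -0.24562 +0.94547]
t = (0.0748, -0.1341, 0.8452) m
M0: Pc = R·M0+t = (+0.03307, +0.01792, +0.84166); u = 474.5·(+0.03307)/0.84166 + 336.2 = 354.8428, v = 528.4·(+0.01792)/0.84166 + 224.4 = 235.6510
M1: Pc = R·M1+t = (+0.21891, -0.09573, +0.79396); u = 474.5·(+0.21891)/0.79396 + 336.2 = 467.0273, v = 528.4·(-0.09573)/0.79396 + 224.4 = 160.6878
M2: Pc = R·M2+t = (+0.11653, -0.28612, +0.84874); u = 474.5·(+0.11653)/0.84874 + 336.2 = 401.3489, v = 528.4·(-0.28612)/0.84874 + 224.4 = 46.2689
M3: Pc = R·M3+t = (-0.06931, -0.17247, +0.89644); u = 474.5·(-0.06931)/0.89644 + 336.2 = 299.5139, v = 528.4·(-0.17247)/0.89644 + 224.4 = 122.7400

c0=(354.84, 235.65) c1=(467.03, 160.69) c2=(401.35, 46.27) c3=(299.51, 122.74)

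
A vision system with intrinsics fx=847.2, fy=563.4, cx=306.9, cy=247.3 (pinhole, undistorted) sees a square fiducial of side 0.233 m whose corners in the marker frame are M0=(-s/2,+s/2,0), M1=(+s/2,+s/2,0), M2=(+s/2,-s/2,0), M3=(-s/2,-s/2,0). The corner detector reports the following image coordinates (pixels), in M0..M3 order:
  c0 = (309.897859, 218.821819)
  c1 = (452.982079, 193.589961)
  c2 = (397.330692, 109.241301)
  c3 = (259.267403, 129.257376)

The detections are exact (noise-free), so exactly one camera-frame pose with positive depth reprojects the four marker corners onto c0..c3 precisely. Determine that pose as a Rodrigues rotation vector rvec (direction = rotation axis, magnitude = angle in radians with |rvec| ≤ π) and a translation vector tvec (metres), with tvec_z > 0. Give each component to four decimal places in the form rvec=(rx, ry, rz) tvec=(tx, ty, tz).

rvec=(-0.3404, -0.2128, -0.3081) tvec=(0.0743, -0.1966, 1.2882)

Intrinsics K: fx=847.2, fy=563.4, cx=306.9, cy=247.3
Marker side s = 0.233 m; corners in marker frame (Z=0):
  M0 = (-0.1165, +0.1165, 0)
  M1 = (+0.1165, +0.1165, 0)
  M2 = (+0.1165, -0.1165, 0)
  M3 = (-0.1165, -0.1165, 0)
Detected image corners:
  c0 = (309.897859, 218.821819) px
  c1 = (452.982079, 193.589961) px
  c2 = (397.330692, 109.241301) px
  c3 = (259.267403, 129.257376) px
Planar DLT: solve 8×8 A·h = b for H (H[2,2]=1):
  H  [+673.32249 +147.35111 +355.78508]
  H  [-64.57002 +335.81646 +161.31087]
  H  [+0.19807 -0.22817 +1.00000]
B = K⁻¹H; ‖b₁‖=0.776272, ‖b₂‖=0.776272; λ = 2/(‖b₁‖+‖b₂‖) = 1.288208, sign → tz>0 ⇒ λ=+1.288208
r₁ = λ·B[:,0] = (+0.93139,-0.25964,+0.25515); r₂ = λ·B[:,1] = (+0.33053,+0.89686,-0.29393)
r₃ = r₁×r₂ = (-0.15252,+0.35810,+0.92114); SVD([r₁ r₂ r₃]) → R = UVᵀ:
  R  [+0.93139 +0.33053 -0.15252]
  R  [-0.25964 +0.89686 +0.35810]
  R  [+0.25515 -0.29393 +0.92114]
t = (+0.07433, -0.19661, +1.28821) m
tr R = 2.749391; θ = arccos((tr R − 1)/2) = 0.505989 rad = 28.991°
axis k = ((R−Rᵀ)₃₂, (R−Rᵀ)₁₃, (R−Rᵀ)₂₁) / (2 sinθ) = (-0.672646, -0.420565, -0.608829)
rvec = θ·k = (-0.340352, -0.212801, -0.308061)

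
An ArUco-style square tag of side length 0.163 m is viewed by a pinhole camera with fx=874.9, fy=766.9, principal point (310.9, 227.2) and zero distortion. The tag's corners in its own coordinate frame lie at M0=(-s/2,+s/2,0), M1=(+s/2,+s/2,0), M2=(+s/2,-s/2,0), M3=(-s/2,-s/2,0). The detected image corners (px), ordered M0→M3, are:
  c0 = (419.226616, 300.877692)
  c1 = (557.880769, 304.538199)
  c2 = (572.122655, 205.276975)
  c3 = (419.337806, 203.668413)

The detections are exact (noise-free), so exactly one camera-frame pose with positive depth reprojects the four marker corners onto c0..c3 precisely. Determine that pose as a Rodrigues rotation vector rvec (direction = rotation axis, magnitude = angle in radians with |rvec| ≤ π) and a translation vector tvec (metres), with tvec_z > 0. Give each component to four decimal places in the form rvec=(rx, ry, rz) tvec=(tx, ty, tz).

rvec=(0.6336, 0.1448, -0.0298) tvec=(0.2059, 0.0375, 0.9998)

Intrinsics K: fx=874.9, fy=766.9, cx=310.9, cy=227.2
Marker side s = 0.163 m; corners in marker frame (Z=0):
  M0 = (-0.0815, +0.0815, 0)
  M1 = (+0.0815, +0.0815, 0)
  M2 = (+0.0815, -0.0815, 0)
  M3 = (-0.0815, -0.0815, 0)
Detected image corners:
  c0 = (419.226616, 300.877692) px
  c1 = (557.880769, 304.538199) px
  c2 = (572.122655, 205.276975) px
  c3 = (419.337806, 203.668413) px
Planar DLT: solve 8×8 A·h = b for H (H[2,2]=1):
  H  [+821.08266 +245.77737 +491.11549]
  H  [-20.03049 +751.66495 +255.92801]
  H  [-0.14391 +0.58783 +1.00000]
B = K⁻¹H; ‖b₁‖=1.000173, ‖b₂‖=1.000173; λ = 2/(‖b₁‖+‖b₂‖) = 0.999827, sign → tz>0 ⇒ λ=+0.999827
r₁ = λ·B[:,0] = (+0.98946,+0.01651,-0.14389); r₂ = λ·B[:,1] = (+0.07202,+0.80585,+0.58773)
r₃ = r₁×r₂ = (+0.12566,-0.59190,+0.79616); SVD([r₁ r₂ r₃]) → R = UVᵀ:
  R  [+0.98946 +0.07202 +0.12566]
  R  [+0.01651 +0.80585 -0.59190]
  R  [-0.14389 +0.58773 +0.79616]
t = (+0.20595, +0.03745, +0.99983) m
tr R = 2.591460; θ = arccos((tr R − 1)/2) = 0.650584 rad = 37.276°
axis k = ((R−Rᵀ)₃₂, (R−Rᵀ)₁₃, (R−Rᵀ)₂₁) / (2 sinθ) = (+0.973850, +0.222524, -0.045823)
rvec = θ·k = (+0.633571, +0.144771, -0.029812)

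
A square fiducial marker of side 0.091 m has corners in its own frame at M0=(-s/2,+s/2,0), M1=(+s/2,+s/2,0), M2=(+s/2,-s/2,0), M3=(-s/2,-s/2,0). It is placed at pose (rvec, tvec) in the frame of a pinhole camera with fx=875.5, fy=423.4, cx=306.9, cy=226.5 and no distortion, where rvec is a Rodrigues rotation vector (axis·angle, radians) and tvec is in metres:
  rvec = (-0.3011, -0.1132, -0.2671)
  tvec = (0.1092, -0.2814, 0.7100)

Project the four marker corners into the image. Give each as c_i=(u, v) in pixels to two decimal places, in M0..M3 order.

Intrinsics K: fx=875.5, fy=423.4, cx=306.9, cy=226.5
Marker side s = 0.091 m; corners in marker frame (Z=0):
  M0 = (-0.0455, +0.0455, 0)
  M1 = (+0.0455, +0.0455, 0)
  M2 = (+0.0455, -0.0455, 0)
  M3 = (-0.0455, -0.0455, 0)
rvec = (-0.3011, -0.1132, -0.2671), |rvec| = θ = 0.41811 rad = 23.956°
Rodrigues: sinθ=0.40604, 1−cosθ=0.08614; R = I + sinθ·[k]× + (1−cosθ)·[k]×²:
    [+0.95853 +0.27618 -0.07030]
    [-0.24259 +0.92017 +0.30730]
    [+0.14956 -0.27750 +0.94901]
t = (0.1092, -0.2814, 0.7100) m
M0: Pc = R·M0+t = (+0.07815, -0.22849, +0.69057); u = 875.5·(+0.07815)/0.69057 + 306.9 = 405.9821, v = 423.4·(-0.22849)/0.69057 + 226.5 = 86.4060
M1: Pc = R·M1+t = (+0.16538, -0.25057, +0.70418); u = 875.5·(+0.16538)/0.70418 + 306.9 = 512.5150, v = 423.4·(-0.25057)/0.70418 + 226.5 = 75.8403
M2: Pc = R·M2+t = (+0.14025, -0.33431, +0.72943); u = 875.5·(+0.14025)/0.72943 + 306.9 = 475.2314, v = 423.4·(-0.33431)/0.72943 + 226.5 = 32.4516
M3: Pc = R·M3+t = (+0.05302, -0.31223, +0.71582); u = 875.5·(+0.05302)/0.71582 + 306.9 = 371.7479, v = 423.4·(-0.31223)/0.71582 + 226.5 = 41.8196

c0=(405.98, 86.41) c1=(512.51, 75.84) c2=(475.23, 32.45) c3=(371.75, 41.82)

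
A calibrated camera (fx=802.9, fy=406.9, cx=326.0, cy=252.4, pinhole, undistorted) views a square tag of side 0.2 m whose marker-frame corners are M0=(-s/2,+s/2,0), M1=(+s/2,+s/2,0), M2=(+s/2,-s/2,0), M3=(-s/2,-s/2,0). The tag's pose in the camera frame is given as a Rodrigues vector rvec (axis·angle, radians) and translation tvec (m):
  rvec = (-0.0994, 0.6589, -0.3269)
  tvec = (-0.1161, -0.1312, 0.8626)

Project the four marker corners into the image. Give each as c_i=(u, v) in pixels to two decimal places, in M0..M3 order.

Intrinsics K: fx=802.9, fy=406.9, cx=326.0, cy=252.4
Marker side s = 0.2 m; corners in marker frame (Z=0):
  M0 = (-0.1000, +0.1000, 0)
  M1 = (+0.1000, +0.1000, 0)
  M2 = (+0.1000, -0.1000, 0)
  M3 = (-0.1000, -0.1000, 0)
rvec = (-0.0994, 0.6589, -0.3269), |rvec| = θ = 0.74222 rad = 42.526°
Rodrigues: sinθ=0.67593, 1−cosθ=0.26303; R = I + sinθ·[k]× + (1−cosθ)·[k]×²:
    [+0.74169 +0.26643 +0.61556]
    [-0.32897 +0.94426 -0.01232]
    [-0.58453 -0.19336 +0.78799]
t = (-0.1161, -0.1312, 0.8626) m
M0: Pc = R·M0+t = (-0.16363, -0.00388, +0.90172); u = 802.9·(-0.16363)/0.90172 + 326.0 = 180.3057, v = 406.9·(-0.00388)/0.90172 + 252.4 = 250.6506
M1: Pc = R·M1+t = (-0.01529, -0.06967, +0.78481); u = 802.9·(-0.01529)/0.78481 + 326.0 = 310.3592, v = 406.9·(-0.06967)/0.78481 + 252.4 = 216.2775
M2: Pc = R·M2+t = (-0.06857, -0.25852, +0.82348); u = 802.9·(-0.06857)/0.82348 + 326.0 = 259.1396, v = 406.9·(-0.25852)/0.82348 + 252.4 = 124.6584
M3: Pc = R·M3+t = (-0.21691, -0.19273, +0.94039); u = 802.9·(-0.21691)/0.94039 + 326.0 = 140.8019, v = 406.9·(-0.19273)/0.94039 + 252.4 = 169.0077

c0=(180.31, 250.65) c1=(310.36, 216.28) c2=(259.14, 124.66) c3=(140.80, 169.01)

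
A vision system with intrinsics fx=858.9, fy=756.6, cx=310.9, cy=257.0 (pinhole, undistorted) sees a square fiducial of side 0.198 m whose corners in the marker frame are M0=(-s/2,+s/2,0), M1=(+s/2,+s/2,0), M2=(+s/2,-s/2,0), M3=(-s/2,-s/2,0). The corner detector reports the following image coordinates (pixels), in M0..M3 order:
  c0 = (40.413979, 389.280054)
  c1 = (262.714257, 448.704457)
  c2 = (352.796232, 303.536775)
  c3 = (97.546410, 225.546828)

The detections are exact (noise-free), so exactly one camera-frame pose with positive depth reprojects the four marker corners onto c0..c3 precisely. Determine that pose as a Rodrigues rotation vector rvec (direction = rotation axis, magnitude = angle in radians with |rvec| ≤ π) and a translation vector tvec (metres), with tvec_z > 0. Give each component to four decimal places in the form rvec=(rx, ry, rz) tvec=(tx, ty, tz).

rvec=(0.5926, -0.0758, 0.3823) tvec=(-0.0971, 0.0826, 0.6821)

Intrinsics K: fx=858.9, fy=756.6, cx=310.9, cy=257.0
Marker side s = 0.198 m; corners in marker frame (Z=0):
  M0 = (-0.0990, +0.0990, 0)
  M1 = (+0.0990, +0.0990, 0)
  M2 = (+0.0990, -0.0990, 0)
  M3 = (-0.0990, -0.0990, 0)
Detected image corners:
  c0 = (40.413979, 389.280054) px
  c1 = (262.714257, 448.704457) px
  c2 = (352.796232, 303.536775) px
  c3 = (97.546410, 225.546828) px
Planar DLT: solve 8×8 A·h = b for H (H[2,2]=1):
  H  [+1248.73818 -227.45514 +188.62257]
  H  [+432.67830 +1044.55399 +348.59948]
  H  [+0.26123 +0.77747 +1.00000]
B = K⁻¹H; ‖b₁‖=1.466089, ‖b₂‖=1.466089; λ = 2/(‖b₁‖+‖b₂‖) = 0.682087, sign → tz>0 ⇒ λ=+0.682087
r₁ = λ·B[:,0] = (+0.92717,+0.32954,+0.17818); r₂ = λ·B[:,1] = (-0.37259,+0.76155,+0.53030)
r₃ = r₁×r₂ = (+0.03906,-0.55807,+0.82887); SVD([r₁ r₂ r₃]) → R = UVᵀ:
  R  [+0.92717 -0.37259 +0.03906]
  R  [+0.32954 +0.76155 -0.55807]
  R  [+0.17818 +0.53030 +0.82887]
t = (-0.09711, +0.08258, +0.68209) m
tr R = 2.517598; θ = arccos((tr R − 1)/2) = 0.709329 rad = 40.642°
axis k = ((R−Rᵀ)₃₂, (R−Rᵀ)₁₃, (R−Rᵀ)₂₁) / (2 sinθ) = (+0.835507, -0.106800, +0.539000)
rvec = θ·k = (+0.592650, -0.075756, +0.382329)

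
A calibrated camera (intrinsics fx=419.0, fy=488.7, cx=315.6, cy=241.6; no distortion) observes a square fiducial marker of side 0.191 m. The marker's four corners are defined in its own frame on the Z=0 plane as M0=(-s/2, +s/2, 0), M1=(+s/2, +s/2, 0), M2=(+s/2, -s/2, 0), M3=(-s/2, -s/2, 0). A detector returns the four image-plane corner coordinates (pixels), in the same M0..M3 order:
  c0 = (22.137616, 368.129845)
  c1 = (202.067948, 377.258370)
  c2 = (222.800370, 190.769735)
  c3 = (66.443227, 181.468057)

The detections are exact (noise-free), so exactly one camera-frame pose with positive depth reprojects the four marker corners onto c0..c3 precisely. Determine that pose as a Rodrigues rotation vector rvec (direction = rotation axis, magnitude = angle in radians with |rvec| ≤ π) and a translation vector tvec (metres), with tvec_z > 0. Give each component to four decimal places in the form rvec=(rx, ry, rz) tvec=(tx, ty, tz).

Intrinsics K: fx=419.0, fy=488.7, cx=315.6, cy=241.6
Marker side s = 0.191 m; corners in marker frame (Z=0):
  M0 = (-0.0955, +0.0955, 0)
  M1 = (+0.0955, +0.0955, 0)
  M2 = (+0.0955, -0.0955, 0)
  M3 = (-0.0955, -0.0955, 0)
Detected image corners:
  c0 = (22.137616, 368.129845) px
  c1 = (202.067948, 377.258370) px
  c2 = (222.800370, 190.769735) px
  c3 = (66.443227, 181.468057) px
Planar DLT: solve 8×8 A·h = b for H (H[2,2]=1):
  H  [+881.28172 -263.22537 +129.81679]
  H  [+59.65645 +773.94414 +272.95528]
  H  [+0.04072 -0.72614 +1.00000]
B = K⁻¹H; ‖b₁‖=2.075529, ‖b₂‖=2.075529; λ = 2/(‖b₁‖+‖b₂‖) = 0.481805, sign → tz>0 ⇒ λ=+0.481805
r₁ = λ·B[:,0] = (+0.99860,+0.04911,+0.01962); r₂ = λ·B[:,1] = (-0.03916,+0.93598,-0.34986)
r₃ = r₁×r₂ = (-0.03555,+0.34860,+0.93660); SVD([r₁ r₂ r₃]) → R = UVᵀ:
  R  [+0.99860 -0.03916 -0.03555]
  R  [+0.04911 +0.93598 +0.34860]
  R  [+0.01962 -0.34986 +0.93660]
t = (-0.21363, +0.03091, +0.48180) m
tr R = 2.871182; θ = arccos((tr R − 1)/2) = 0.360867 rad = 20.676°
axis k = ((R−Rᵀ)₃₂, (R−Rᵀ)₁₃, (R−Rᵀ)₂₁) / (2 sinθ) = (-0.989075, -0.078124, +0.125006)
rvec = θ·k = (-0.356924, -0.028192, +0.045111)

rvec=(-0.3569, -0.0282, 0.0451) tvec=(-0.2136, 0.0309, 0.4818)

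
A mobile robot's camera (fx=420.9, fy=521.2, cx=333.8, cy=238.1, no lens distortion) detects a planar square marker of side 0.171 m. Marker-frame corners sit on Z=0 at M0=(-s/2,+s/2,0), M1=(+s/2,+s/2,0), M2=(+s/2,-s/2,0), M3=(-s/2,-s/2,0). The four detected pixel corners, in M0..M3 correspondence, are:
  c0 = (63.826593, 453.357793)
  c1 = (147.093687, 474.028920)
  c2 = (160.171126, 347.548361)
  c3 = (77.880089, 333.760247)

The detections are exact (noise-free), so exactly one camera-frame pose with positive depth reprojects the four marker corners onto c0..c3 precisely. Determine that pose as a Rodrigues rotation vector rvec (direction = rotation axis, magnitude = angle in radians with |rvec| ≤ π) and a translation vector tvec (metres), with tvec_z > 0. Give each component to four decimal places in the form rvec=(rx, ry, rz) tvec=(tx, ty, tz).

rvec=(-0.0990, 0.2279, 0.0825) tvec=(-0.3909, 0.2315, 0.7391)

Intrinsics K: fx=420.9, fy=521.2, cx=333.8, cy=238.1
Marker side s = 0.171 m; corners in marker frame (Z=0):
  M0 = (-0.0855, +0.0855, 0)
  M1 = (+0.0855, +0.0855, 0)
  M2 = (+0.0855, -0.0855, 0)
  M3 = (-0.0855, -0.0855, 0)
Detected image corners:
  c0 = (63.826593, 453.357793) px
  c1 = (147.093687, 474.028920) px
  c2 = (160.171126, 347.548361) px
  c3 = (77.880089, 333.760247) px
Planar DLT: solve 8×8 A·h = b for H (H[2,2]=1):
  H  [+449.22247 -92.85437 +111.21403]
  H  [-24.26933 +670.80598 +401.31501]
  H  [-0.31037 -0.11982 +1.00000]
B = K⁻¹H; ‖b₁‖=1.352957, ‖b₂‖=1.352957; λ = 2/(‖b₁‖+‖b₂‖) = 0.739122, sign → tz>0 ⇒ λ=+0.739122
r₁ = λ·B[:,0] = (+0.97078,+0.07038,-0.22940); r₂ = λ·B[:,1] = (-0.09282,+0.99174,-0.08856)
r₃ = r₁×r₂ = (+0.22127,+0.10726,+0.96930); SVD([r₁ r₂ r₃]) → R = UVᵀ:
  R  [+0.97078 -0.09282 +0.22127]
  R  [+0.07038 +0.99174 +0.10726]
  R  [-0.22940 -0.08856 +0.96930]
t = (-0.39087, +0.23146, +0.73912) m
tr R = 2.931817; θ = arccos((tr R − 1)/2) = 0.261867 rad = 15.004°
axis k = ((R−Rᵀ)₃₂, (R−Rᵀ)₁₃, (R−Rᵀ)₂₁) / (2 sinθ) = (-0.378205, +0.870405, +0.315207)
rvec = θ·k = (-0.099039, +0.227930, +0.082542)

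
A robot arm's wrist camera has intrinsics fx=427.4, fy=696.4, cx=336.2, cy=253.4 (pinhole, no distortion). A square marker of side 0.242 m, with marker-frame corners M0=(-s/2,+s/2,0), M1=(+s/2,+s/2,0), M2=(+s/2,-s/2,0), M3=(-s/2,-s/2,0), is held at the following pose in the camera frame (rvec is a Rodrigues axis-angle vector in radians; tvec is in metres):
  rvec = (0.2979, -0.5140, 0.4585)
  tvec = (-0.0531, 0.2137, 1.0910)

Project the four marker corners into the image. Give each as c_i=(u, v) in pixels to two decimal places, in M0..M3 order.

Intrinsics K: fx=427.4, fy=696.4, cx=336.2, cy=253.4
Marker side s = 0.242 m; corners in marker frame (Z=0):
  M0 = (-0.1210, +0.1210, 0)
  M1 = (+0.1210, +0.1210, 0)
  M2 = (+0.1210, -0.1210, 0)
  M3 = (-0.1210, -0.1210, 0)
rvec = (0.2979, -0.5140, 0.4585), |rvec| = θ = 0.75044 rad = 42.997°
Rodrigues: sinθ=0.68196, 1−cosθ=0.26861; R = I + sinθ·[k]× + (1−cosθ)·[k]×²:
    [+0.77372 -0.48969 -0.40195]
    [+0.34363 +0.85740 -0.38312]
    [+0.53224 +0.15831 +0.83166]
t = (-0.0531, 0.2137, 1.0910) m
M0: Pc = R·M0+t = (-0.20597, +0.27587, +1.04575); u = 427.4·(-0.20597)/1.04575 + 336.2 = 252.0189, v = 696.4·(+0.27587)/1.04575 + 253.4 = 437.1083
M1: Pc = R·M1+t = (-0.01873, +0.35902, +1.17456); u = 427.4·(-0.01873)/1.17456 + 336.2 = 329.3833, v = 696.4·(+0.35902)/1.17456 + 253.4 = 466.2672
M2: Pc = R·M2+t = (+0.09977, +0.15153, +1.13625); u = 427.4·(+0.09977)/1.13625 + 336.2 = 373.7296, v = 696.4·(+0.15153)/1.13625 + 253.4 = 346.2740
M3: Pc = R·M3+t = (-0.08747, +0.06838, +1.00744); u = 427.4·(-0.08747)/1.00744 + 336.2 = 299.0930, v = 696.4·(+0.06838)/1.00744 + 253.4 = 300.6650

c0=(252.02, 437.11) c1=(329.38, 466.27) c2=(373.73, 346.27) c3=(299.09, 300.66)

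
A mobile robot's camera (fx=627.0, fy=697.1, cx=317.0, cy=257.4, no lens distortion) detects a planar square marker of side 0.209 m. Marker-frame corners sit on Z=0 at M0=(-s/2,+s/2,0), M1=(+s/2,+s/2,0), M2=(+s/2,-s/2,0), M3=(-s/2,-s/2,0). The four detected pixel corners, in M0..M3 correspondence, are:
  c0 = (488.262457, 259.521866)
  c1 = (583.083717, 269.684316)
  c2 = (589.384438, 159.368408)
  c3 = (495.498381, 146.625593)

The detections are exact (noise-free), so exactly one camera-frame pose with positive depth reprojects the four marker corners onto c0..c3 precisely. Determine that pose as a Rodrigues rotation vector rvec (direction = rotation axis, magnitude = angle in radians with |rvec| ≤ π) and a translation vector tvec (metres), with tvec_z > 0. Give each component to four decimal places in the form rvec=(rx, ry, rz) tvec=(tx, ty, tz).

Intrinsics K: fx=627.0, fy=697.1, cx=317.0, cy=257.4
Marker side s = 0.209 m; corners in marker frame (Z=0):
  M0 = (-0.1045, +0.1045, 0)
  M1 = (+0.1045, +0.1045, 0)
  M2 = (+0.1045, -0.1045, 0)
  M3 = (-0.1045, -0.1045, 0)
Detected image corners:
  c0 = (488.262457, 259.521866) px
  c1 = (583.083717, 269.684316) px
  c2 = (589.384438, 159.368408) px
  c3 = (495.498381, 146.625593) px
Planar DLT: solve 8×8 A·h = b for H (H[2,2]=1):
  H  [+513.24450 -53.48874 +539.63631]
  H  [+78.76066 +525.74145 +208.64006]
  H  [+0.11465 -0.03920 +1.00000]
B = K⁻¹H; ‖b₁‖=0.772438, ‖b₂‖=0.772438; λ = 2/(‖b₁‖+‖b₂‖) = 1.294602, sign → tz>0 ⇒ λ=+1.294602
r₁ = λ·B[:,0] = (+0.98469,+0.09146,+0.14842); r₂ = λ·B[:,1] = (-0.08478,+0.99511,-0.05075)
r₃ = r₁×r₂ = (-0.15234,+0.03739,+0.98762); SVD([r₁ r₂ r₃]) → R = UVᵀ:
  R  [+0.98469 -0.08478 -0.15234]
  R  [+0.09146 +0.99511 +0.03739]
  R  [+0.14842 -0.05075 +0.98762]
t = (+0.45969, -0.09055, +1.29460) m
tr R = 2.967413; θ = arccos((tr R − 1)/2) = 0.180765 rad = 10.357°
axis k = ((R−Rᵀ)₃₂, (R−Rᵀ)₁₃, (R−Rᵀ)₂₁) / (2 sinθ) = (-0.245121, -0.836449, +0.490172)
rvec = θ·k = (-0.044309, -0.151201, +0.088606)

rvec=(-0.0443, -0.1512, 0.0886) tvec=(0.4597, -0.0906, 1.2946)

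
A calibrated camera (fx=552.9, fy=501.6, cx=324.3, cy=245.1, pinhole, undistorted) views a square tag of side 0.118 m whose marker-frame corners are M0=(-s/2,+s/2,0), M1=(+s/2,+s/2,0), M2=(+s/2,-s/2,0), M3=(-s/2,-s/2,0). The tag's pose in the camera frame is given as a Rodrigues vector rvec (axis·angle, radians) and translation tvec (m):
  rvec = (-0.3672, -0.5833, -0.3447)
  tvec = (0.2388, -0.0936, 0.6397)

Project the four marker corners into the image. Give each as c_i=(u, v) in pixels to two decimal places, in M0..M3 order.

c0=(527.35, 220.20) c1=(583.25, 204.02) c2=(533.57, 130.07) c3=(474.62, 137.23)

Intrinsics K: fx=552.9, fy=501.6, cx=324.3, cy=245.1
Marker side s = 0.118 m; corners in marker frame (Z=0):
  M0 = (-0.0590, +0.0590, 0)
  M1 = (+0.0590, +0.0590, 0)
  M2 = (+0.0590, -0.0590, 0)
  M3 = (-0.0590, -0.0590, 0)
rvec = (-0.3672, -0.5833, -0.3447), |rvec| = θ = 0.77064 rad = 44.155°
Rodrigues: sinθ=0.69660, 1−cosθ=0.28254; R = I + sinθ·[k]× + (1−cosθ)·[k]×²:
    [+0.78161 +0.41348 -0.46704]
    [-0.20968 +0.87933 +0.42757]
    [+0.58747 -0.23626 +0.77399]
t = (0.2388, -0.0936, 0.6397) m
M0: Pc = R·M0+t = (+0.21708, -0.02935, +0.59110); u = 552.9·(+0.21708)/0.59110 + 324.3 = 527.3515, v = 501.6·(-0.02935)/0.59110 + 245.1 = 220.1953
M1: Pc = R·M1+t = (+0.30931, -0.05409, +0.66042); u = 552.9·(+0.30931)/0.66042 + 324.3 = 583.2522, v = 501.6·(-0.05409)/0.66042 + 245.1 = 204.0171
M2: Pc = R·M2+t = (+0.26052, -0.15785, +0.68830); u = 552.9·(+0.26052)/0.68830 + 324.3 = 533.5711, v = 501.6·(-0.15785)/0.68830 + 245.1 = 130.0654
M3: Pc = R·M3+t = (+0.16829, -0.13311, +0.61898); u = 552.9·(+0.16829)/0.61898 + 324.3 = 474.6242, v = 501.6·(-0.13311)/0.61898 + 245.1 = 137.2328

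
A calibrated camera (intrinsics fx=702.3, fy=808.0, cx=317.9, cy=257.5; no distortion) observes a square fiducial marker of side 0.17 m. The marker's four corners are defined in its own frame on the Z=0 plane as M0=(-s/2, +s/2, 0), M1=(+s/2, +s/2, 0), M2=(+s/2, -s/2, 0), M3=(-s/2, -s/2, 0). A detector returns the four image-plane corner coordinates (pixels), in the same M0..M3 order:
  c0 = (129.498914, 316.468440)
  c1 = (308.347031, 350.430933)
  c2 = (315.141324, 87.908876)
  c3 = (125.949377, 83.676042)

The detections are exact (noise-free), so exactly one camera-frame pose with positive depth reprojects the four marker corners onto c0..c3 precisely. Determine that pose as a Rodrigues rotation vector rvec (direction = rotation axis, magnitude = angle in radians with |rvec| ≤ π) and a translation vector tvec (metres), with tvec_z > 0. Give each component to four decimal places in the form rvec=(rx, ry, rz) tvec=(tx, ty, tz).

rvec=(0.1710, 0.4255, 0.0693) tvec=(-0.0819, -0.0309, 0.5533)

Intrinsics K: fx=702.3, fy=808.0, cx=317.9, cy=257.5
Marker side s = 0.17 m; corners in marker frame (Z=0):
  M0 = (-0.0850, +0.0850, 0)
  M1 = (+0.0850, +0.0850, 0)
  M2 = (+0.0850, -0.0850, 0)
  M3 = (-0.0850, -0.0850, 0)
Detected image corners:
  c0 = (129.498914, 316.468440) px
  c1 = (308.347031, 350.430933) px
  c2 = (315.141324, 87.908876) px
  c3 = (125.949377, 83.676042) px
Planar DLT: solve 8×8 A·h = b for H (H[2,2]=1):
  H  [+920.97617 +63.58580 +213.99368]
  H  [-38.51334 +1519.33291 +212.44002]
  H  [-0.73114 +0.32420 +1.00000]
B = K⁻¹H; ‖b₁‖=1.807249, ‖b₂‖=1.807249; λ = 2/(‖b₁‖+‖b₂‖) = 0.553327, sign → tz>0 ⇒ λ=+0.553327
r₁ = λ·B[:,0] = (+0.90874,+0.10255,-0.40456); r₂ = λ·B[:,1] = (-0.03110,+0.98329,+0.17939)
r₃ = r₁×r₂ = (+0.41619,-0.15044,+0.89674); SVD([r₁ r₂ r₃]) → R = UVᵀ:
  R  [+0.90874 -0.03110 +0.41619]
  R  [+0.10255 +0.98329 -0.15044]
  R  [-0.40456 +0.17939 +0.89674]
t = (-0.08187, -0.03086, +0.55333) m
tr R = 2.788774; θ = arccos((tr R − 1)/2) = 0.463737 rad = 26.570°
axis k = ((R−Rᵀ)₃₂, (R−Rᵀ)₁₃, (R−Rᵀ)₂₁) / (2 sinθ) = (+0.368692, +0.917466, +0.149407)
rvec = θ·k = (+0.170976, +0.425463, +0.069286)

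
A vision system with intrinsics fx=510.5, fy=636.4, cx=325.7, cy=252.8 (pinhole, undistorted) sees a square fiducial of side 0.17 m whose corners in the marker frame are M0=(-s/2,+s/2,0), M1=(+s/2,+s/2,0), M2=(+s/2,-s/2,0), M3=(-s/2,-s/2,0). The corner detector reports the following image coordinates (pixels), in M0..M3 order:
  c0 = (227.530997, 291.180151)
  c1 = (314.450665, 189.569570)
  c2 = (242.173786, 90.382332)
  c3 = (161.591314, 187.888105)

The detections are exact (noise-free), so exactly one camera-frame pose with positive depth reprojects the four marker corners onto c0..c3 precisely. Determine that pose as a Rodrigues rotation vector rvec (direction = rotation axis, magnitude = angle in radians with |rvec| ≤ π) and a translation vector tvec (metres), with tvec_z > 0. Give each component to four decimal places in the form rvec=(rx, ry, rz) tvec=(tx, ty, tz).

Intrinsics K: fx=510.5, fy=636.4, cx=325.7, cy=252.8
Marker side s = 0.17 m; corners in marker frame (Z=0):
  M0 = (-0.0850, +0.0850, 0)
  M1 = (+0.0850, +0.0850, 0)
  M2 = (+0.0850, -0.0850, 0)
  M3 = (-0.0850, -0.0850, 0)
Detected image corners:
  c0 = (227.530997, 291.180151) px
  c1 = (314.450665, 189.569570) px
  c2 = (242.173786, 90.382332) px
  c3 = (161.591314, 187.888105) px
Planar DLT: solve 8×8 A·h = b for H (H[2,2]=1):
  H  [+466.09114 +322.56194 +235.00448]
  H  [-606.13994 +528.39902 +188.69566]
  H  [-0.10997 -0.35436 +1.00000]
B = K⁻¹H; ‖b₁‖=1.343345, ‖b₂‖=1.343345; λ = 2/(‖b₁‖+‖b₂‖) = 0.744411, sign → tz>0 ⇒ λ=+0.744411
r₁ = λ·B[:,0] = (+0.73188,-0.67650,-0.08186); r₂ = λ·B[:,1] = (+0.63866,+0.72287,-0.26379)
r₃ = r₁×r₂ = (+0.23763,+0.14078,+0.96110); SVD([r₁ r₂ r₃]) → R = UVᵀ:
  R  [+0.73188 +0.63866 +0.23763]
  R  [-0.67650 +0.72287 +0.14078]
  R  [-0.08186 -0.26379 +0.96110]
t = (-0.13225, -0.07498, +0.74441) m
tr R = 2.415848; θ = arccos((tr R − 1)/2) = 0.784242 rad = 44.934°
axis k = ((R−Rᵀ)₃₂, (R−Rᵀ)₁₃, (R−Rᵀ)₂₁) / (2 sinθ) = (-0.286403, +0.226175, -0.931031)
rvec = θ·k = (-0.224610, +0.177376, -0.730153)

rvec=(-0.2246, 0.1774, -0.7302) tvec=(-0.1323, -0.0750, 0.7444)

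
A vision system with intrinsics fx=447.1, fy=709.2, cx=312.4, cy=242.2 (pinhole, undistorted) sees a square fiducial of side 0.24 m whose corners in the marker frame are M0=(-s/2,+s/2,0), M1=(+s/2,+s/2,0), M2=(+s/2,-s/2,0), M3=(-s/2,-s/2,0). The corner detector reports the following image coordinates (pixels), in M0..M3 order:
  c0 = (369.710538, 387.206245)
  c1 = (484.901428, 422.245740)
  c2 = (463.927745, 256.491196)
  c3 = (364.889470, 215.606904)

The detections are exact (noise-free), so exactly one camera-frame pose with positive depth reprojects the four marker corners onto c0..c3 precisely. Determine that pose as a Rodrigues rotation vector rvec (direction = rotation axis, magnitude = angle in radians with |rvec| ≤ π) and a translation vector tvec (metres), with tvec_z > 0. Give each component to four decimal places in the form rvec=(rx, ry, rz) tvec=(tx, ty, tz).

Intrinsics K: fx=447.1, fy=709.2, cx=312.4, cy=242.2
Marker side s = 0.24 m; corners in marker frame (Z=0):
  M0 = (-0.1200, +0.1200, 0)
  M1 = (+0.1200, +0.1200, 0)
  M2 = (+0.1200, -0.1200, 0)
  M3 = (-0.1200, -0.1200, 0)
Detected image corners:
  c0 = (369.710538, 387.206245) px
  c1 = (484.901428, 422.245740) px
  c2 = (463.927745, 256.491196) px
  c3 = (364.889470, 215.606904) px
Planar DLT: solve 8×8 A·h = b for H (H[2,2]=1):
  H  [+567.25622 -224.39450 +422.23158]
  H  [+253.25720 +489.75263 +314.33962]
  H  [+0.29375 -0.66369 +1.00000]
B = K⁻¹H; ‖b₁‖=1.132807, ‖b₂‖=1.132807; λ = 2/(‖b₁‖+‖b₂‖) = 0.882763, sign → tz>0 ⇒ λ=+0.882763
r₁ = λ·B[:,0] = (+0.93882,+0.22668,+0.25931); r₂ = λ·B[:,1] = (-0.03368,+0.80970,-0.58588)
r₃ = r₁×r₂ = (-0.34277,+0.54130,+0.76779); SVD([r₁ r₂ r₃]) → R = UVᵀ:
  R  [+0.93882 -0.03368 -0.34277]
  R  [+0.22668 +0.80970 +0.54130]
  R  [+0.25931 -0.58588 +0.76779]
t = (+0.21685, +0.08979, +0.88276) m
tr R = 2.516301; θ = arccos((tr R − 1)/2) = 0.710324 rad = 40.699°
axis k = ((R−Rᵀ)₃₂, (R−Rᵀ)₁₃, (R−Rᵀ)₂₁) / (2 sinθ) = (-0.864301, -0.461660, +0.199636)
rvec = θ·k = (-0.613934, -0.327928, +0.141807)

rvec=(-0.6139, -0.3279, 0.1418) tvec=(0.2169, 0.0898, 0.8828)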